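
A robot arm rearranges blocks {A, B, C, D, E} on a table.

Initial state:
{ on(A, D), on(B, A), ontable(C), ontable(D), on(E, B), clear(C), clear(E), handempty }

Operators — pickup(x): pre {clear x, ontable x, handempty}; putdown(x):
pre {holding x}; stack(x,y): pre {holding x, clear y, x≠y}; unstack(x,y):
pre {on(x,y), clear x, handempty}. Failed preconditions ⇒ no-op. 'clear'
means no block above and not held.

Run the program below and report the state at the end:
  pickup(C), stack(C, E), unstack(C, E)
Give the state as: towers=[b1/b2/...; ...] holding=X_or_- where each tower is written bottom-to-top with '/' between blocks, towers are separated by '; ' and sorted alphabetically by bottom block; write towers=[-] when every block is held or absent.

towers=[D/A/B/E] holding=C

step 1 (pickup(C)): towers=[D/A/B/E] holding=C
step 2 (stack(C, E)): towers=[D/A/B/E/C] holding=-
step 3 (unstack(C, E)): towers=[D/A/B/E] holding=C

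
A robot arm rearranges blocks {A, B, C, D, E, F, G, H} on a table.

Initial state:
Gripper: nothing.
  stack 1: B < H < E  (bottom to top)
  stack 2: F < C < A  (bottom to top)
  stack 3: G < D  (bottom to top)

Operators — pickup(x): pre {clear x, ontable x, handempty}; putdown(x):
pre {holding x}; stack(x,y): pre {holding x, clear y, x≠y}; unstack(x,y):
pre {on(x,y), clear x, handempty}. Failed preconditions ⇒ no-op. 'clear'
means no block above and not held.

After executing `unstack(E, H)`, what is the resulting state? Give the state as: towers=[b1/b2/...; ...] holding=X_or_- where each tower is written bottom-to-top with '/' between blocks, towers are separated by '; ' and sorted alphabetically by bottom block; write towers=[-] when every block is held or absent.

towers=[B/H; F/C/A; G/D] holding=E

before: towers=[B/H/E; F/C/A; G/D] holding=-
pre[unstack(E, H)]: on(E,H) ✓, clear(E) ✓, handempty ✓
all met → apply unstack(E, H)
after:  towers=[B/H; F/C/A; G/D] holding=E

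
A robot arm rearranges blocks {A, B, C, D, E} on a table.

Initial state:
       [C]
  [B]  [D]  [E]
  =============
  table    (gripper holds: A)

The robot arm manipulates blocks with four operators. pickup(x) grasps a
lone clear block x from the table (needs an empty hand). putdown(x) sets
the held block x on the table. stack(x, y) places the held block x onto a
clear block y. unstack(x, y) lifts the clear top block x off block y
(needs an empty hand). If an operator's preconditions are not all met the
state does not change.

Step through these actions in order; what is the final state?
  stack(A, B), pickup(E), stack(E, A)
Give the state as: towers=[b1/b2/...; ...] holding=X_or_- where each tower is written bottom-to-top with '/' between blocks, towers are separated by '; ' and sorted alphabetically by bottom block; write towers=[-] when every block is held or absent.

towers=[B/A/E; D/C] holding=-

step 1 (stack(A, B)): towers=[B/A; D/C; E] holding=-
step 2 (pickup(E)): towers=[B/A; D/C] holding=E
step 3 (stack(E, A)): towers=[B/A/E; D/C] holding=-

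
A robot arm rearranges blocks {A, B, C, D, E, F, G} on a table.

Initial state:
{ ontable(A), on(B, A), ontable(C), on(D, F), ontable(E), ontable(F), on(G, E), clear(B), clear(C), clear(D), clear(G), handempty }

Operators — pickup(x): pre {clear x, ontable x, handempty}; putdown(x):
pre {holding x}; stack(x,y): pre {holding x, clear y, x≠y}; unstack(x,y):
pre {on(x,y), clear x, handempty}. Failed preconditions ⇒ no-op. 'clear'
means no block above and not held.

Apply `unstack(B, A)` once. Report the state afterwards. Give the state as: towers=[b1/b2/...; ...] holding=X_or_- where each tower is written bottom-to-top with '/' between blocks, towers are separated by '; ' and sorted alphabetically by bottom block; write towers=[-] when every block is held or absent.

towers=[A; C; E/G; F/D] holding=B

before: towers=[A/B; C; E/G; F/D] holding=-
pre[unstack(B, A)]: on(B,A) ✓, clear(B) ✓, handempty ✓
all met → apply unstack(B, A)
after:  towers=[A; C; E/G; F/D] holding=B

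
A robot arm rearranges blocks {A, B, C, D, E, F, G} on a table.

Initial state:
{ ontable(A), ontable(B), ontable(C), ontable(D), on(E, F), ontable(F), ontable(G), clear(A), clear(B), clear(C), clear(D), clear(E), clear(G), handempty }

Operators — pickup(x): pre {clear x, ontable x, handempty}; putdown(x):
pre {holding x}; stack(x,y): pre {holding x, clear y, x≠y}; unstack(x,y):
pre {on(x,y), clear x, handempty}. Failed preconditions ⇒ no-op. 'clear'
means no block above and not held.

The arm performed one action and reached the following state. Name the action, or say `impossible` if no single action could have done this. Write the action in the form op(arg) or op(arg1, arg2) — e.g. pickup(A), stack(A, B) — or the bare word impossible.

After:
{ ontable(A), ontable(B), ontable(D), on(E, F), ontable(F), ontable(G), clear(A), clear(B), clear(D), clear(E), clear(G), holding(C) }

target: towers=[A; B; D; F/E; G] holding=C
         pickup(B) → towers=[A; C; D; F/E; G] holding=B
         pickup(G) → towers=[A; B; C; D; F/E] holding=G
         pickup(D) → towers=[A; B; C; F/E; G] holding=D
         pickup(A) → towers=[B; C; D; F/E; G] holding=A
     unstack(E, F) → towers=[A; B; C; D; F; G] holding=E
         pickup(C) → towers=[A; B; D; F/E; G] holding=C  ← match

pickup(C)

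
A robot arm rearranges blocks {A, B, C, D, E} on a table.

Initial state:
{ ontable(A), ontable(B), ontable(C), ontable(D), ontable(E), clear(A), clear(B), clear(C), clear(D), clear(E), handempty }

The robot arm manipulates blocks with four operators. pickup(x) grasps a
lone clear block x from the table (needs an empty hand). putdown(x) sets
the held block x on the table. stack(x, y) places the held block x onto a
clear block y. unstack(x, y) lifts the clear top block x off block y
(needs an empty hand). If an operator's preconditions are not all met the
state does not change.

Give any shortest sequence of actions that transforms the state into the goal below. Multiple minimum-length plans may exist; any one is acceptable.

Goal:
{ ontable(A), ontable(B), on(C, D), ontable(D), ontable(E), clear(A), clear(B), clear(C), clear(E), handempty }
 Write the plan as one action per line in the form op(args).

step 1 (pickup(C)): towers=[A; B; D; E] holding=C
step 2 (stack(C, D)): towers=[A; B; D/C; E] holding=-
goal check: towers=[A; B; D/C; E] holding=- — reached (length 2, optimal by BFS)

pickup(C)
stack(C, D)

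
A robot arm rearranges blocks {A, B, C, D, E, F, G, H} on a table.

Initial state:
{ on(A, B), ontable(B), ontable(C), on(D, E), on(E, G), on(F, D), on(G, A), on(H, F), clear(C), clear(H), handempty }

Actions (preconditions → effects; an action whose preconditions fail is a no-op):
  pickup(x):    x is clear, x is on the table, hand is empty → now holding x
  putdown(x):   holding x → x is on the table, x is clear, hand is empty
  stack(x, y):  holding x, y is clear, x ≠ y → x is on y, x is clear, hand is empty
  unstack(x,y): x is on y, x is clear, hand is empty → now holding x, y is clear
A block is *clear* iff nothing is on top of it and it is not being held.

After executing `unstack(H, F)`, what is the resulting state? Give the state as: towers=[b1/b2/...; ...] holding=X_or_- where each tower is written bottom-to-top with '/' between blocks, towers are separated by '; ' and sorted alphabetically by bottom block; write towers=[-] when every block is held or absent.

towers=[B/A/G/E/D/F; C] holding=H

before: towers=[B/A/G/E/D/F/H; C] holding=-
pre[unstack(H, F)]: on(H,F) ✓, clear(H) ✓, handempty ✓
all met → apply unstack(H, F)
after:  towers=[B/A/G/E/D/F; C] holding=H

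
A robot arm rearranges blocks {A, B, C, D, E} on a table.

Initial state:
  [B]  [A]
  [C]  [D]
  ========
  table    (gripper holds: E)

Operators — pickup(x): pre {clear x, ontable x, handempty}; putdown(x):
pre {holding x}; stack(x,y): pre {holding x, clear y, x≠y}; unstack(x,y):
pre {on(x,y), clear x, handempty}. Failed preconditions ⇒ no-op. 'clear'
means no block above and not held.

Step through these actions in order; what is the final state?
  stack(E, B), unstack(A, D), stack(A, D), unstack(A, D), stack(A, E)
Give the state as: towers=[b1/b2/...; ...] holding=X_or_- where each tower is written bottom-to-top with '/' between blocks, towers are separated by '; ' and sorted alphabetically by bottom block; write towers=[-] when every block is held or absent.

towers=[C/B/E/A; D] holding=-

step 1 (stack(E, B)): towers=[C/B/E; D/A] holding=-
step 2 (unstack(A, D)): towers=[C/B/E; D] holding=A
step 3 (stack(A, D)): towers=[C/B/E; D/A] holding=-
step 4 (unstack(A, D)): towers=[C/B/E; D] holding=A
step 5 (stack(A, E)): towers=[C/B/E/A; D] holding=-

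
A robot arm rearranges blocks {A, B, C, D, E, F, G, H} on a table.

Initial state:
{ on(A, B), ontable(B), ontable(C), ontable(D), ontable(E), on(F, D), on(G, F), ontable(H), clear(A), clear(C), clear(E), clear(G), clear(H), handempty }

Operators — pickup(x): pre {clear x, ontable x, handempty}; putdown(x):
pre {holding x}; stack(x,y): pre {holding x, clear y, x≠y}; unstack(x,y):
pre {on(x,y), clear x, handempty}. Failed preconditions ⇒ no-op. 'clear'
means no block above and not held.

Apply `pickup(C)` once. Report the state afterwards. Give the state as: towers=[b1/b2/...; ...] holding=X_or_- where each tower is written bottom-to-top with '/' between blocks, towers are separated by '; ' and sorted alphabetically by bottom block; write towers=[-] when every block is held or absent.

before: towers=[B/A; C; D/F/G; E; H] holding=-
pre[pickup(C)]: clear(C) ✓, ontable(C) ✓, handempty ✓
all met → apply pickup(C)
after:  towers=[B/A; D/F/G; E; H] holding=C

towers=[B/A; D/F/G; E; H] holding=C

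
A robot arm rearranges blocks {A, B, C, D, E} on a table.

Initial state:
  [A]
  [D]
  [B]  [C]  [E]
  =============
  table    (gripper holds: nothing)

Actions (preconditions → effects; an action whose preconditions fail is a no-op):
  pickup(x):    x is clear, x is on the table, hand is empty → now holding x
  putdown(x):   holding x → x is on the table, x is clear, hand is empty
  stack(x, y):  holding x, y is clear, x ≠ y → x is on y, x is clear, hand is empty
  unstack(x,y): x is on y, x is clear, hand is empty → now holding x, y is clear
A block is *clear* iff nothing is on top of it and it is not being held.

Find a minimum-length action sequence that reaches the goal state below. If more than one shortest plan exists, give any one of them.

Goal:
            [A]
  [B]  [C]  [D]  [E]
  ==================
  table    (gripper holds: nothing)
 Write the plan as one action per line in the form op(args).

step 1 (unstack(A, D)): towers=[B/D; C; E] holding=A
step 2 (putdown(A)): towers=[A; B/D; C; E] holding=-
step 3 (unstack(D, B)): towers=[A; B; C; E] holding=D
step 4 (putdown(D)): towers=[A; B; C; D; E] holding=-
step 5 (pickup(A)): towers=[B; C; D; E] holding=A
step 6 (stack(A, D)): towers=[B; C; D/A; E] holding=-
goal check: towers=[B; C; D/A; E] holding=- — reached (length 6, optimal by BFS)

unstack(A, D)
putdown(A)
unstack(D, B)
putdown(D)
pickup(A)
stack(A, D)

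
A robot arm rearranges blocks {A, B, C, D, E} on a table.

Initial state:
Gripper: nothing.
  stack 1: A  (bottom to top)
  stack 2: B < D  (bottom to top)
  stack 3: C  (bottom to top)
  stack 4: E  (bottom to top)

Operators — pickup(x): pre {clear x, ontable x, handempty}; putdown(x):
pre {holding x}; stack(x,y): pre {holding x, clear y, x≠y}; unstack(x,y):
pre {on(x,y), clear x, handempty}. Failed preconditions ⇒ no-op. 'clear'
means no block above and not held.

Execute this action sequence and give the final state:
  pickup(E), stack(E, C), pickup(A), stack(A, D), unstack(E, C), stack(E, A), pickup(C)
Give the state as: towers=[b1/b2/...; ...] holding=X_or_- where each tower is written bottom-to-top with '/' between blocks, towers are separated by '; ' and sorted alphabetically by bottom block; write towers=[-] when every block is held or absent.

step 1 (pickup(E)): towers=[A; B/D; C] holding=E
step 2 (stack(E, C)): towers=[A; B/D; C/E] holding=-
step 3 (pickup(A)): towers=[B/D; C/E] holding=A
step 4 (stack(A, D)): towers=[B/D/A; C/E] holding=-
step 5 (unstack(E, C)): towers=[B/D/A; C] holding=E
step 6 (stack(E, A)): towers=[B/D/A/E; C] holding=-
step 7 (pickup(C)): towers=[B/D/A/E] holding=C

towers=[B/D/A/E] holding=C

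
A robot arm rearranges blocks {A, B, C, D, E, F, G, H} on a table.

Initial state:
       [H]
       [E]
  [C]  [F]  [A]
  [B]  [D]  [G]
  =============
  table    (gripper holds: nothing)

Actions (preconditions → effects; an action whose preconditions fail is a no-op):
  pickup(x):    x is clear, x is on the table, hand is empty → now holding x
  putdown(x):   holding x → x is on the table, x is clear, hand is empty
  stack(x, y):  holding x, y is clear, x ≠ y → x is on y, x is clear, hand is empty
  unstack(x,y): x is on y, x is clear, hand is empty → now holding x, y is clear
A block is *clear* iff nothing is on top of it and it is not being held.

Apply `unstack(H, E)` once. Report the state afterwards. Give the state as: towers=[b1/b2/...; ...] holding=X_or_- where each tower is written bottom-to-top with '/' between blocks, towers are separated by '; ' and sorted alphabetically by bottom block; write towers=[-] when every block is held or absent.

before: towers=[B/C; D/F/E/H; G/A] holding=-
pre[unstack(H, E)]: on(H,E) ok, clear(H) ok, handempty ok
all met → apply unstack(H, E)
after:  towers=[B/C; D/F/E; G/A] holding=H

towers=[B/C; D/F/E; G/A] holding=H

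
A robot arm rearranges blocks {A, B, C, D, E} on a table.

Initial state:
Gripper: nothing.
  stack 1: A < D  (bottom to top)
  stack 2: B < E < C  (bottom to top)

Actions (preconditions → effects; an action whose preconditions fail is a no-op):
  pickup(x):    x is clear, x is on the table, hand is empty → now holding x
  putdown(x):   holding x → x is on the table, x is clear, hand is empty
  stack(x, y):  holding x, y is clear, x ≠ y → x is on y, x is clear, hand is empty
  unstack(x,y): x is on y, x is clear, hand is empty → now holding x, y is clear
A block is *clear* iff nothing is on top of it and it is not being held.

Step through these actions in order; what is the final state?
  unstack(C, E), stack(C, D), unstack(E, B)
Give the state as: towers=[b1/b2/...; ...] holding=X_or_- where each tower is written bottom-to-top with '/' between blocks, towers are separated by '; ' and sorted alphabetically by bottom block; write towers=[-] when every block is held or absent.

step 1 (unstack(C, E)): towers=[A/D; B/E] holding=C
step 2 (stack(C, D)): towers=[A/D/C; B/E] holding=-
step 3 (unstack(E, B)): towers=[A/D/C; B] holding=E

towers=[A/D/C; B] holding=E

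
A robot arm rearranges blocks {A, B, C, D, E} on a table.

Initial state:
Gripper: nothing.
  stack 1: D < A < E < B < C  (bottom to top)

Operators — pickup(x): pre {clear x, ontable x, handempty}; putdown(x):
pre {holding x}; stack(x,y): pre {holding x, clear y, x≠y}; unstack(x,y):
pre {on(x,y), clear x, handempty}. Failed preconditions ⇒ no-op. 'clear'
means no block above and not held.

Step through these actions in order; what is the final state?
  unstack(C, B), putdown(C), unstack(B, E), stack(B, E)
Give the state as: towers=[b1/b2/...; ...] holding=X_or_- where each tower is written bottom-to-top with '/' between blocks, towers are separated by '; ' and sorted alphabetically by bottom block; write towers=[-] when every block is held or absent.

step 1 (unstack(C, B)): towers=[D/A/E/B] holding=C
step 2 (putdown(C)): towers=[C; D/A/E/B] holding=-
step 3 (unstack(B, E)): towers=[C; D/A/E] holding=B
step 4 (stack(B, E)): towers=[C; D/A/E/B] holding=-

towers=[C; D/A/E/B] holding=-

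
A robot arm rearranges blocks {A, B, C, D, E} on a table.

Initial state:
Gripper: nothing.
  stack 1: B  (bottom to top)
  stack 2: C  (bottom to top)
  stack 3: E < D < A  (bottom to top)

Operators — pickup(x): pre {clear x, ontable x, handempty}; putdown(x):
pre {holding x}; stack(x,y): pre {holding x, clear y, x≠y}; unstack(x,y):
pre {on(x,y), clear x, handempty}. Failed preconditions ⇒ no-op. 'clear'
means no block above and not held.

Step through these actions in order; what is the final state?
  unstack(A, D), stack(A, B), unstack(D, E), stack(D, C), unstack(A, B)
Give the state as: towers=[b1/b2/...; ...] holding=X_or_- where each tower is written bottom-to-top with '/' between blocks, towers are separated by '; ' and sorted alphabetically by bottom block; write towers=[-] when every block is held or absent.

towers=[B; C/D; E] holding=A

step 1 (unstack(A, D)): towers=[B; C; E/D] holding=A
step 2 (stack(A, B)): towers=[B/A; C; E/D] holding=-
step 3 (unstack(D, E)): towers=[B/A; C; E] holding=D
step 4 (stack(D, C)): towers=[B/A; C/D; E] holding=-
step 5 (unstack(A, B)): towers=[B; C/D; E] holding=A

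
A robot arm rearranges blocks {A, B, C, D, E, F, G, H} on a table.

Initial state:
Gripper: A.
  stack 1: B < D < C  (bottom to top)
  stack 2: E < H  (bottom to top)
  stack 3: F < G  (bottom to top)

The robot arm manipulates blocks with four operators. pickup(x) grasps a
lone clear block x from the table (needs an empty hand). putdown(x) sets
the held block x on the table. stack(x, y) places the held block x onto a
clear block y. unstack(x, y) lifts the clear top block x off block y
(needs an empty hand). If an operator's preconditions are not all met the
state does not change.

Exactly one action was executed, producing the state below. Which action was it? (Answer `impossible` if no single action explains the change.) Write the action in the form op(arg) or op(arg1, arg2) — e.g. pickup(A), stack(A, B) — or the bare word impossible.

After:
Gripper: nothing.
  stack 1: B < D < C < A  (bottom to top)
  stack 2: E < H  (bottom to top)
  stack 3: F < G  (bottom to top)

target: towers=[B/D/C/A; E/H; F/G] holding=-
        putdown(A) → towers=[A; B/D/C; E/H; F/G] holding=-
       stack(A, G) → towers=[B/D/C; E/H; F/G/A] holding=-
       stack(A, H) → towers=[B/D/C; E/H/A; F/G] holding=-
       stack(A, C) → towers=[B/D/C/A; E/H; F/G] holding=-  ← match

stack(A, C)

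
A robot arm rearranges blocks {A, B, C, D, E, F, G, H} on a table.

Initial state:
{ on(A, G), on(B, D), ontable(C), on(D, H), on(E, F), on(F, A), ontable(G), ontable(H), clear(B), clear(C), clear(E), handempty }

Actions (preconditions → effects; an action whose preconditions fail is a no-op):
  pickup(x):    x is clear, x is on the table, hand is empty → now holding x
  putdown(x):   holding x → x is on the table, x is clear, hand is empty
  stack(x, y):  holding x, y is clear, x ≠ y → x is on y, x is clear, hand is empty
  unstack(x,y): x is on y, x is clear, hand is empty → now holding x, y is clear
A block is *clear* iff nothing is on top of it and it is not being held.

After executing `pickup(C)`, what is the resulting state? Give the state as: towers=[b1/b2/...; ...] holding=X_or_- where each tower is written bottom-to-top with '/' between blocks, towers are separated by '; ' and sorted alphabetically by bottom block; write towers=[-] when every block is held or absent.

before: towers=[C; G/A/F/E; H/D/B] holding=-
pre[pickup(C)]: clear(C) ok, ontable(C) ok, handempty ok
all met → apply pickup(C)
after:  towers=[G/A/F/E; H/D/B] holding=C

towers=[G/A/F/E; H/D/B] holding=C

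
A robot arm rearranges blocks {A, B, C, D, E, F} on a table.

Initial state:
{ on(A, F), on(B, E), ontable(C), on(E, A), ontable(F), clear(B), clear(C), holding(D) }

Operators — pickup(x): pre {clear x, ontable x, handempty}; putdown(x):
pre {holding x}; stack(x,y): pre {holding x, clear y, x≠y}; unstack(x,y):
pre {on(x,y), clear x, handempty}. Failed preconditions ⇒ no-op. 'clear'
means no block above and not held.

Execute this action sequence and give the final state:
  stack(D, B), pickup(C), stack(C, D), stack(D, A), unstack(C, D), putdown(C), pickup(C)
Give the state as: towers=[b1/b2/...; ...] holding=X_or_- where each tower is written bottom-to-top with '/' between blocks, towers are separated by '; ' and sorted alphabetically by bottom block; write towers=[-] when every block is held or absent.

towers=[F/A/E/B/D] holding=C

step 1 (stack(D, B)): towers=[C; F/A/E/B/D] holding=-
step 2 (pickup(C)): towers=[F/A/E/B/D] holding=C
step 3 (stack(C, D)): towers=[F/A/E/B/D/C] holding=-
step 4 (stack(D, A)) [no-op]: towers=[F/A/E/B/D/C] holding=-
step 5 (unstack(C, D)): towers=[F/A/E/B/D] holding=C
step 6 (putdown(C)): towers=[C; F/A/E/B/D] holding=-
step 7 (pickup(C)): towers=[F/A/E/B/D] holding=C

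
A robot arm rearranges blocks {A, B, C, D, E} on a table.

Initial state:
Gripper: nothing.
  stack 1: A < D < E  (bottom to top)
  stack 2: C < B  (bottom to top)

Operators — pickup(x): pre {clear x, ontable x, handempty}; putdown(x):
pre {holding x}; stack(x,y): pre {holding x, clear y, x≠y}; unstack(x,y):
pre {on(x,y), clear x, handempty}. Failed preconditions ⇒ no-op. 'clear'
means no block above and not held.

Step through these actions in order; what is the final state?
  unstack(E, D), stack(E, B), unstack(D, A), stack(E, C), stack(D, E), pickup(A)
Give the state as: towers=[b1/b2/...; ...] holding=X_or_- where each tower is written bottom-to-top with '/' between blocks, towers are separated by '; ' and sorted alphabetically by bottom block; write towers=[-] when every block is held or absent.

step 1 (unstack(E, D)): towers=[A/D; C/B] holding=E
step 2 (stack(E, B)): towers=[A/D; C/B/E] holding=-
step 3 (unstack(D, A)): towers=[A; C/B/E] holding=D
step 4 (stack(E, C)) [no-op]: towers=[A; C/B/E] holding=D
step 5 (stack(D, E)): towers=[A; C/B/E/D] holding=-
step 6 (pickup(A)): towers=[C/B/E/D] holding=A

towers=[C/B/E/D] holding=A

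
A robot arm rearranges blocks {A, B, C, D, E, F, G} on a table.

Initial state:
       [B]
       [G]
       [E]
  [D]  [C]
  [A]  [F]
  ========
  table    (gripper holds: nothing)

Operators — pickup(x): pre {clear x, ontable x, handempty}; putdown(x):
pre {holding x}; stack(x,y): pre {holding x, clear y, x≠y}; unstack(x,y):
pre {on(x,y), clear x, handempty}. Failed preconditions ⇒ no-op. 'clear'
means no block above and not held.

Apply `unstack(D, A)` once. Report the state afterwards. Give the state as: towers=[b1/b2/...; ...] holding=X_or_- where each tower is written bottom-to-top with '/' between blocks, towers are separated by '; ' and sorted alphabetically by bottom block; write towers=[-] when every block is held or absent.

towers=[A; F/C/E/G/B] holding=D

before: towers=[A/D; F/C/E/G/B] holding=-
pre[unstack(D, A)]: on(D,A) ✓, clear(D) ✓, handempty ✓
all met → apply unstack(D, A)
after:  towers=[A; F/C/E/G/B] holding=D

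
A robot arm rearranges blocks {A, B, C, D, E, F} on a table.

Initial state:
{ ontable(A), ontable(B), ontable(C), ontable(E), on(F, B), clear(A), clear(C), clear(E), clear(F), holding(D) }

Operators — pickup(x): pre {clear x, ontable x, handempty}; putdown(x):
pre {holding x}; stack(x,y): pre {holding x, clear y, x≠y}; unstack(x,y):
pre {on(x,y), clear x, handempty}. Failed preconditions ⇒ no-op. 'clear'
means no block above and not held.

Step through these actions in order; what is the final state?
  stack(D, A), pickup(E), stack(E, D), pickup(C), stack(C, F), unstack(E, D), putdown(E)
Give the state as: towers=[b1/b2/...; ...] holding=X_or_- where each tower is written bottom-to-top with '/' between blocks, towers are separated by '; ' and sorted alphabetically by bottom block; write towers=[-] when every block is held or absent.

step 1 (stack(D, A)): towers=[A/D; B/F; C; E] holding=-
step 2 (pickup(E)): towers=[A/D; B/F; C] holding=E
step 3 (stack(E, D)): towers=[A/D/E; B/F; C] holding=-
step 4 (pickup(C)): towers=[A/D/E; B/F] holding=C
step 5 (stack(C, F)): towers=[A/D/E; B/F/C] holding=-
step 6 (unstack(E, D)): towers=[A/D; B/F/C] holding=E
step 7 (putdown(E)): towers=[A/D; B/F/C; E] holding=-

towers=[A/D; B/F/C; E] holding=-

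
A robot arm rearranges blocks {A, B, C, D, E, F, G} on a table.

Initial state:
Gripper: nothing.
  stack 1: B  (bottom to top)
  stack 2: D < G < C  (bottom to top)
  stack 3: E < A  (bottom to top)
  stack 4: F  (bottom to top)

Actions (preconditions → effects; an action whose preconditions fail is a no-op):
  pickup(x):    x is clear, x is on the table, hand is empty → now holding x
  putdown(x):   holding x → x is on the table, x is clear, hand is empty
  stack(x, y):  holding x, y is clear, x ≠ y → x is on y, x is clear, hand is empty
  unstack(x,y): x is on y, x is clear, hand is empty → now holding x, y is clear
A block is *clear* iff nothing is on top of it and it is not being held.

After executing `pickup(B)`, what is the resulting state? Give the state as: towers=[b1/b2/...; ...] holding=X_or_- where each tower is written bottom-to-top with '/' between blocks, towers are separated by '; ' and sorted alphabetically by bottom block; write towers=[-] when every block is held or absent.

towers=[D/G/C; E/A; F] holding=B

before: towers=[B; D/G/C; E/A; F] holding=-
pre[pickup(B)]: clear(B) yes, ontable(B) yes, handempty yes
all met → apply pickup(B)
after:  towers=[D/G/C; E/A; F] holding=B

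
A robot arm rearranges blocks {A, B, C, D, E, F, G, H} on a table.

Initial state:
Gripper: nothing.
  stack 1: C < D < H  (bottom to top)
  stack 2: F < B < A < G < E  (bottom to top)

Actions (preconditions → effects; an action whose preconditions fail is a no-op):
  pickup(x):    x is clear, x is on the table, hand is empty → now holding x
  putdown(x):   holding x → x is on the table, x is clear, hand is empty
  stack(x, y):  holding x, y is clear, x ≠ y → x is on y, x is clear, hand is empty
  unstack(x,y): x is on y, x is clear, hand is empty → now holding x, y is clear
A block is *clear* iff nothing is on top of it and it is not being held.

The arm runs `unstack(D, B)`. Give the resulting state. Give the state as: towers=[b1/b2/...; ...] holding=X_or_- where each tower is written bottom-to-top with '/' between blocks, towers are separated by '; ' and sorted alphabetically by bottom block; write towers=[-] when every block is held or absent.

before: towers=[C/D/H; F/B/A/G/E] holding=-
pre[unstack(D, B)]: on(D,B) no, clear(D) no, handempty yes
on(D,B), clear(D) unmet → unstack(D, B) is a no-op
after:  towers=[C/D/H; F/B/A/G/E] holding=-

towers=[C/D/H; F/B/A/G/E] holding=-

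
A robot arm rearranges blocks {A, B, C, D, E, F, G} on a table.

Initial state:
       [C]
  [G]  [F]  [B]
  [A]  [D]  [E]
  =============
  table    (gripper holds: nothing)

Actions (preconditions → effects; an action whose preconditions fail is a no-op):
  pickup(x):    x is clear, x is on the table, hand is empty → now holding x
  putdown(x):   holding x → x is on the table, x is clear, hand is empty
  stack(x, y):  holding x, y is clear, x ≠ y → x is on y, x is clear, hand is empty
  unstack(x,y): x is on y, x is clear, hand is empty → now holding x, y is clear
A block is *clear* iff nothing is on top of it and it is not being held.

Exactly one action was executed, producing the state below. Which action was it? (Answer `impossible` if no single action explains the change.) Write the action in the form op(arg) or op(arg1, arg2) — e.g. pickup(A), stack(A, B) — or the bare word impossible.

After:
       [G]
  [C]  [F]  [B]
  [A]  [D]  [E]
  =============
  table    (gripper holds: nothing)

target: towers=[A/C; D/F/G; E/B] holding=-
     unstack(B, E) → towers=[A/G; D/F/C; E] holding=B
     unstack(G, A) → towers=[A; D/F/C; E/B] holding=G
     unstack(C, F) → towers=[A/G; D/F; E/B] holding=C
none of the 3 applicable actions match → impossible

impossible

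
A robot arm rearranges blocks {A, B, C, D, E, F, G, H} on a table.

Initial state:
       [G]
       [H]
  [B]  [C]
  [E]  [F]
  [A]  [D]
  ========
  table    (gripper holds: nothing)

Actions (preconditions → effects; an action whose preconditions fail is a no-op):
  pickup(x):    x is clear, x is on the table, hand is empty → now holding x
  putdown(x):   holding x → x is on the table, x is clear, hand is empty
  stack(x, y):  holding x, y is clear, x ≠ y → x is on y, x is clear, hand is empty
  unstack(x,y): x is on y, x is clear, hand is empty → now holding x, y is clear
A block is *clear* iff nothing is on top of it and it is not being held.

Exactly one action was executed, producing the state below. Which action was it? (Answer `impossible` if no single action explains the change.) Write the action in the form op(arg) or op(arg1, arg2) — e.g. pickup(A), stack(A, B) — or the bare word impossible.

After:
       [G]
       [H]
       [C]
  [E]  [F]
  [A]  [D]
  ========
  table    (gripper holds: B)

unstack(B, E)

target: towers=[A/E; D/F/C/H/G] holding=B
     unstack(G, H) → towers=[A/E/B; D/F/C/H] holding=G
     unstack(B, E) → towers=[A/E; D/F/C/H/G] holding=B  ← match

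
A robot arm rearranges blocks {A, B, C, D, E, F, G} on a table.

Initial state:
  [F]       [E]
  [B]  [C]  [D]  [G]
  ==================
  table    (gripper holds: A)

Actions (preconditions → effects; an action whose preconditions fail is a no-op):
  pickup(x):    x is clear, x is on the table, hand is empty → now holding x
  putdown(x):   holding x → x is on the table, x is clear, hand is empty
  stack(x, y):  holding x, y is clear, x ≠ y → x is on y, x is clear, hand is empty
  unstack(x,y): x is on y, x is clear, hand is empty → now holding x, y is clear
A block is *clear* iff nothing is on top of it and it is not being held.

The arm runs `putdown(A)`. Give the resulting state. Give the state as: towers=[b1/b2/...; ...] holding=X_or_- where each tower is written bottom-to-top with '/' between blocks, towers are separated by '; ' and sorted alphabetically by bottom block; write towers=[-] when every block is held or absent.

towers=[A; B/F; C; D/E; G] holding=-

before: towers=[B/F; C; D/E; G] holding=A
pre[putdown(A)]: holding(A) ok
all met → apply putdown(A)
after:  towers=[A; B/F; C; D/E; G] holding=-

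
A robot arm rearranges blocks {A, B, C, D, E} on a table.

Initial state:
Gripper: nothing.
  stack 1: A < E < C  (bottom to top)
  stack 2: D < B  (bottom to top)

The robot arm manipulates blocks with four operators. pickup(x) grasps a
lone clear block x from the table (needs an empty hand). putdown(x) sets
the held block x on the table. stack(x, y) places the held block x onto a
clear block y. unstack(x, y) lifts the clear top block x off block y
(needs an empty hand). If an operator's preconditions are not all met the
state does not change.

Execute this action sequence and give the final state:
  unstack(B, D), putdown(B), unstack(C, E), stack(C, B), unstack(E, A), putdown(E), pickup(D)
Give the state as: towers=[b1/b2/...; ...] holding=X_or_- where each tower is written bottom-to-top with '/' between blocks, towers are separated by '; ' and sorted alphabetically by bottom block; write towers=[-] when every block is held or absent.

towers=[A; B/C; E] holding=D

step 1 (unstack(B, D)): towers=[A/E/C; D] holding=B
step 2 (putdown(B)): towers=[A/E/C; B; D] holding=-
step 3 (unstack(C, E)): towers=[A/E; B; D] holding=C
step 4 (stack(C, B)): towers=[A/E; B/C; D] holding=-
step 5 (unstack(E, A)): towers=[A; B/C; D] holding=E
step 6 (putdown(E)): towers=[A; B/C; D; E] holding=-
step 7 (pickup(D)): towers=[A; B/C; E] holding=D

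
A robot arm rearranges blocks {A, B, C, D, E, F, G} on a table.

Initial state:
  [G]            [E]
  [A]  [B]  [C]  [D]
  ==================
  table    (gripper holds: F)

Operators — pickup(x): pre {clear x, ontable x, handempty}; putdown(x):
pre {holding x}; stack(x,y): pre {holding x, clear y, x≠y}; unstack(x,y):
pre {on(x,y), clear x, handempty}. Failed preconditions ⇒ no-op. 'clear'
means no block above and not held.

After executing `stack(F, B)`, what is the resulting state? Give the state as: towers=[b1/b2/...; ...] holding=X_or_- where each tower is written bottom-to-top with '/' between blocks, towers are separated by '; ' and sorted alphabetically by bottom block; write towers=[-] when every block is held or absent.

before: towers=[A/G; B; C; D/E] holding=F
pre[stack(F, B)]: holding(F) ✓, clear(B) ✓, F≠B ✓
all met → apply stack(F, B)
after:  towers=[A/G; B/F; C; D/E] holding=-

towers=[A/G; B/F; C; D/E] holding=-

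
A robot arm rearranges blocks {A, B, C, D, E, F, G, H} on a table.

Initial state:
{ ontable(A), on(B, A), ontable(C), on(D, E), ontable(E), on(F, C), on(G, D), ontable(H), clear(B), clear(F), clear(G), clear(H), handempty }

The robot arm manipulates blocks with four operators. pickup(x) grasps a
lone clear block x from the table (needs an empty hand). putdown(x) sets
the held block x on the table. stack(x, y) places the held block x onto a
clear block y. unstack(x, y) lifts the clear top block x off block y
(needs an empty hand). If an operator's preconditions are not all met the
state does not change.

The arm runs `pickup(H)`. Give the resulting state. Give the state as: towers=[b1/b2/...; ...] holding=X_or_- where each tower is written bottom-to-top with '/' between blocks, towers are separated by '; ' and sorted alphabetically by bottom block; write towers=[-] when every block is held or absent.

before: towers=[A/B; C/F; E/D/G; H] holding=-
pre[pickup(H)]: clear(H) ✓, ontable(H) ✓, handempty ✓
all met → apply pickup(H)
after:  towers=[A/B; C/F; E/D/G] holding=H

towers=[A/B; C/F; E/D/G] holding=H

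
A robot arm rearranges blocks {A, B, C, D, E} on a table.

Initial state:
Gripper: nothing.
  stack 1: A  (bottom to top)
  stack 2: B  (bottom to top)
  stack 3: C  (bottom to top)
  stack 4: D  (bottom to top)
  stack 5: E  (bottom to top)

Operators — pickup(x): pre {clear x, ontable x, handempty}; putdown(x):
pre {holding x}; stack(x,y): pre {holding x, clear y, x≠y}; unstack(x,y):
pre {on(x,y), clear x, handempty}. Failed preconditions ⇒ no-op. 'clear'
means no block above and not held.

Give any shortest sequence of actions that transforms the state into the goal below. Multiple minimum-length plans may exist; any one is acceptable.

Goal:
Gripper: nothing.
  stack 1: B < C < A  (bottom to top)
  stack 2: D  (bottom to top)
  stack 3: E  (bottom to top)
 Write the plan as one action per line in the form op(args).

pickup(C)
stack(C, B)
pickup(A)
stack(A, C)

step 1 (pickup(C)): towers=[A; B; D; E] holding=C
step 2 (stack(C, B)): towers=[A; B/C; D; E] holding=-
step 3 (pickup(A)): towers=[B/C; D; E] holding=A
step 4 (stack(A, C)): towers=[B/C/A; D; E] holding=-
goal check: towers=[B/C/A; D; E] holding=- — reached (length 4, optimal by BFS)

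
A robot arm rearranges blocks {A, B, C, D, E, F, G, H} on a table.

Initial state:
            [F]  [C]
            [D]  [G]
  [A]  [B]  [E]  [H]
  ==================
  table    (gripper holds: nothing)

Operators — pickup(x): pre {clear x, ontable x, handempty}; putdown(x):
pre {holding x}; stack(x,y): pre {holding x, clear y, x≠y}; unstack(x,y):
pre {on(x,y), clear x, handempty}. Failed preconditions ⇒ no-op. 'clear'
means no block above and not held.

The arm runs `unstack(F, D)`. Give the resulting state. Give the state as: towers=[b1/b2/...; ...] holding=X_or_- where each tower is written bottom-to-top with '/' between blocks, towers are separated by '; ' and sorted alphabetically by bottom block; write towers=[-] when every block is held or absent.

towers=[A; B; E/D; H/G/C] holding=F

before: towers=[A; B; E/D/F; H/G/C] holding=-
pre[unstack(F, D)]: on(F,D) yes, clear(F) yes, handempty yes
all met → apply unstack(F, D)
after:  towers=[A; B; E/D; H/G/C] holding=F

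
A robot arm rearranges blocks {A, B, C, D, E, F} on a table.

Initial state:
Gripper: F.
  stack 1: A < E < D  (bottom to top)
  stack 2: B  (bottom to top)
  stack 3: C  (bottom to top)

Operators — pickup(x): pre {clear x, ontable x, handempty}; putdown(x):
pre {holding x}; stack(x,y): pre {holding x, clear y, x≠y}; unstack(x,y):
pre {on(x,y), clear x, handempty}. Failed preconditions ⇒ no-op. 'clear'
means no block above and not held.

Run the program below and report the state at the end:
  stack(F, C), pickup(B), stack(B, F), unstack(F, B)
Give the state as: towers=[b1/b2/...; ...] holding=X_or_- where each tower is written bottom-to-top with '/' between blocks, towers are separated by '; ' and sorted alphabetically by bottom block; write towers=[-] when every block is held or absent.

towers=[A/E/D; C/F/B] holding=-

step 1 (stack(F, C)): towers=[A/E/D; B; C/F] holding=-
step 2 (pickup(B)): towers=[A/E/D; C/F] holding=B
step 3 (stack(B, F)): towers=[A/E/D; C/F/B] holding=-
step 4 (unstack(F, B)) [no-op]: towers=[A/E/D; C/F/B] holding=-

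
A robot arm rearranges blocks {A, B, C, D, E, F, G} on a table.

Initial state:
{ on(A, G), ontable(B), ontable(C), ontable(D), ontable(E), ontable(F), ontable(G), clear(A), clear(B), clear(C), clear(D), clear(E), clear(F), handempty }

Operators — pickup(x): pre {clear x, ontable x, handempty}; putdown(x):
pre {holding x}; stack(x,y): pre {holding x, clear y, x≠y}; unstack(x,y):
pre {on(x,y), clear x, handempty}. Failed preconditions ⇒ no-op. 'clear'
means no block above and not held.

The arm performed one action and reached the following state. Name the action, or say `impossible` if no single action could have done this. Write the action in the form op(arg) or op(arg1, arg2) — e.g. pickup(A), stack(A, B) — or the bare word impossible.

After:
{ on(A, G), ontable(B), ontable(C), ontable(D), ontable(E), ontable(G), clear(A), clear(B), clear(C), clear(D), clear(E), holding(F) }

target: towers=[B; C; D; E; G/A] holding=F
         pickup(B) → towers=[C; D; E; F; G/A] holding=B
         pickup(F) → towers=[B; C; D; E; G/A] holding=F  ← match
         pickup(D) → towers=[B; C; E; F; G/A] holding=D
     unstack(A, G) → towers=[B; C; D; E; F; G] holding=A
         pickup(E) → towers=[B; C; D; F; G/A] holding=E
         pickup(C) → towers=[B; D; E; F; G/A] holding=C

pickup(F)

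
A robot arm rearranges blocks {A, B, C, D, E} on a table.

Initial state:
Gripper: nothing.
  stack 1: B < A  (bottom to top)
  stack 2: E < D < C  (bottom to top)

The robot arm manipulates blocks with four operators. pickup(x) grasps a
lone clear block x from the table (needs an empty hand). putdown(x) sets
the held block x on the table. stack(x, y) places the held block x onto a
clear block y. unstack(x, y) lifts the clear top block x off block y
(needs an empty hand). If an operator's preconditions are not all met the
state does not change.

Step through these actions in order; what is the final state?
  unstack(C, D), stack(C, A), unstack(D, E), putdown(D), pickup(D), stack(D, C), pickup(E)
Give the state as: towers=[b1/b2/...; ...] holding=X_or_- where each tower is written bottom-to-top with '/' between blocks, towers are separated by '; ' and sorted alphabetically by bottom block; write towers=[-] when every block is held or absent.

towers=[B/A/C/D] holding=E

step 1 (unstack(C, D)): towers=[B/A; E/D] holding=C
step 2 (stack(C, A)): towers=[B/A/C; E/D] holding=-
step 3 (unstack(D, E)): towers=[B/A/C; E] holding=D
step 4 (putdown(D)): towers=[B/A/C; D; E] holding=-
step 5 (pickup(D)): towers=[B/A/C; E] holding=D
step 6 (stack(D, C)): towers=[B/A/C/D; E] holding=-
step 7 (pickup(E)): towers=[B/A/C/D] holding=E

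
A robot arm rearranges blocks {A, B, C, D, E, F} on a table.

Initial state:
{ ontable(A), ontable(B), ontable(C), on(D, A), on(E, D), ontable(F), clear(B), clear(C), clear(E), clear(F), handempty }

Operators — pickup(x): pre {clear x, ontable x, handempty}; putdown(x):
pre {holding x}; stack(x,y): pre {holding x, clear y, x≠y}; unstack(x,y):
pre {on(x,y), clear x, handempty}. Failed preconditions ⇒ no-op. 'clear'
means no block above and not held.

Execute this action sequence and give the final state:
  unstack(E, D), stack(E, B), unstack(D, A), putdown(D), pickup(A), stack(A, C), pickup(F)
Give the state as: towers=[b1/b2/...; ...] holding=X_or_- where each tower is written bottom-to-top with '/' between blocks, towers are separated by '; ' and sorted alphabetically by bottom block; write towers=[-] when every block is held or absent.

towers=[B/E; C/A; D] holding=F

step 1 (unstack(E, D)): towers=[A/D; B; C; F] holding=E
step 2 (stack(E, B)): towers=[A/D; B/E; C; F] holding=-
step 3 (unstack(D, A)): towers=[A; B/E; C; F] holding=D
step 4 (putdown(D)): towers=[A; B/E; C; D; F] holding=-
step 5 (pickup(A)): towers=[B/E; C; D; F] holding=A
step 6 (stack(A, C)): towers=[B/E; C/A; D; F] holding=-
step 7 (pickup(F)): towers=[B/E; C/A; D] holding=F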